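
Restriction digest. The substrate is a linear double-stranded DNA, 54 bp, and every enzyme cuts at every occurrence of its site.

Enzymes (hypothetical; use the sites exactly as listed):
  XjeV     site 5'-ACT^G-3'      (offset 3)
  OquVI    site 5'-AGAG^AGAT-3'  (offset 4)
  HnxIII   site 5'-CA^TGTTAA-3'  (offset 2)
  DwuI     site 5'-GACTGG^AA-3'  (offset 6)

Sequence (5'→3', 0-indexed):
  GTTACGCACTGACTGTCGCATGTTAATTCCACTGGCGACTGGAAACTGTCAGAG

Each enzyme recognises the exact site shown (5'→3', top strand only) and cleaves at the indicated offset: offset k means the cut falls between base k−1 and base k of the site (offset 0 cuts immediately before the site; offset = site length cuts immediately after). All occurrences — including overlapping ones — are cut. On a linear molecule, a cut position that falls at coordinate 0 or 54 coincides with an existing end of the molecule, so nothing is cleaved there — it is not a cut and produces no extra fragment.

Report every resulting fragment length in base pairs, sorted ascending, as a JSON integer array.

[2,4,5,6,7,7,10,13]

Scan for sites:
  XjeV (ACTG, off=3): starts [7, 11, 30, 37, 44] → cuts [10, 14, 33, 40, 47]
  OquVI (AGAGAGAT, off=4): no sites
  HnxIII (CATGTTAA, off=2): starts [18] → cuts [20]
  DwuI (GACTGGAA, off=6): starts [36] → cuts [42]

Pooled cuts: [10, 14, 20, 33, 40, 42, 47]

Fragments:
  [0,10): 10 bp
  [10,14): 4 bp
  [14,20): 6 bp
  [20,33): 13 bp
  [33,40): 7 bp
  [40,42): 2 bp
  [42,47): 5 bp
  [47,54): 7 bp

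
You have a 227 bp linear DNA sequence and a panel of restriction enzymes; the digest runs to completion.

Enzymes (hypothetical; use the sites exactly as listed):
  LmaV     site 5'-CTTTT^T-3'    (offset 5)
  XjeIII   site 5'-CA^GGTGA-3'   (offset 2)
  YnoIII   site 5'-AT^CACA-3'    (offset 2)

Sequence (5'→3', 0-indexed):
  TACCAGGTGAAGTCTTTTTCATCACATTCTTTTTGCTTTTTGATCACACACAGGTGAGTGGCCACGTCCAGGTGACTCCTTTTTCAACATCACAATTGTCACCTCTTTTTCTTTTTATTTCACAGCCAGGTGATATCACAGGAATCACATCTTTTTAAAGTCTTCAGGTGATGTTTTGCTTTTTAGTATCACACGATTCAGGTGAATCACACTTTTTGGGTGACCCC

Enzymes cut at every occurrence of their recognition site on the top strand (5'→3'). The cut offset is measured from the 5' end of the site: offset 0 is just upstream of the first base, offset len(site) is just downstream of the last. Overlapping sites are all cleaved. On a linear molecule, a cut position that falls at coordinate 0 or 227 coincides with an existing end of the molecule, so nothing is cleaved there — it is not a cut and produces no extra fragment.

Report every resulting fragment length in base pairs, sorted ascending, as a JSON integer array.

Site scan:
  LmaV CTTTTT/5: at [13, 28, 35, 78, 104, 110, 150, 178, 211] ⇒ [18, 33, 40, 83, 109, 115, 155, 183, 216]
  XjeIII CAGGTGA/2: at [3, 50, 68, 126, 164, 198] ⇒ [5, 52, 70, 128, 166, 200]
  YnoIII ATCACA/2: at [20, 42, 88, 134, 143, 187, 205] ⇒ [22, 44, 90, 136, 145, 189, 207]

Pooled cuts: [5, 18, 22, 33, 40, 44, 52, 70, 83, 90, 109, 115, 128, 136, 145, 155, 166, 183, 189, 200, 207, 216]

Fragments:
  [0,5): 5 bp
  [5,18): 13 bp
  [18,22): 4 bp
  [22,33): 11 bp
  [33,40): 7 bp
  [40,44): 4 bp
  [44,52): 8 bp
  [52,70): 18 bp
  [70,83): 13 bp
  [83,90): 7 bp
  [90,109): 19 bp
  [109,115): 6 bp
  [115,128): 13 bp
  [128,136): 8 bp
  [136,145): 9 bp
  [145,155): 10 bp
  [155,166): 11 bp
  [166,183): 17 bp
  [183,189): 6 bp
  [189,200): 11 bp
  [200,207): 7 bp
  [207,216): 9 bp
  [216,227): 11 bp

[4,4,5,6,6,7,7,7,8,8,9,9,10,11,11,11,11,13,13,13,17,18,19]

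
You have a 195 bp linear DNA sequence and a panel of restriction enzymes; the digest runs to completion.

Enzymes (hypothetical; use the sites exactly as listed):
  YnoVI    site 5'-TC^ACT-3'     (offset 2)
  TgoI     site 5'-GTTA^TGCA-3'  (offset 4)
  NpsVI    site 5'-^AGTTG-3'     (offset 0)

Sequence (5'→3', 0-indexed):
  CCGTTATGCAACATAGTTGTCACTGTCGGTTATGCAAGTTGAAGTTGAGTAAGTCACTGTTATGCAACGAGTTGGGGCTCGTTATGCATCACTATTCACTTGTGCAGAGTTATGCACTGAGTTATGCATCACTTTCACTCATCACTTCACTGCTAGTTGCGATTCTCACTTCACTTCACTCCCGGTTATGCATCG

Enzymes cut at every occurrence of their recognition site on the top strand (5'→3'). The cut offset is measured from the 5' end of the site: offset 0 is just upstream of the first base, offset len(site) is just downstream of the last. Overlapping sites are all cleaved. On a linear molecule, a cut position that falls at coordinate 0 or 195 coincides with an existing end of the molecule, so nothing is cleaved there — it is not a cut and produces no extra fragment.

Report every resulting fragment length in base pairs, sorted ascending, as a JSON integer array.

Per-enzyme occurrences:
  YnoVI (TCACT, off=2): starts [19, 53, 88, 95, 128, 134, 141, 146, 165, 170, 175] → cuts [21, 55, 90, 97, 130, 136, 143, 148, 167, 172, 177]
  TgoI (GTTATGCA, off=4): starts [2, 28, 58, 80, 108, 120, 184] → cuts [6, 32, 62, 84, 112, 124, 188]
  NpsVI (AGTTG, off=0): starts [14, 36, 42, 69, 154] → cuts [14, 36, 42, 69, 154]

All cut coordinates (distinct, sorted): [6, 14, 21, 32, 36, 42, 55, 62, 69, 84, 90, 97, 112, 124, 130, 136, 143, 148, 154, 167, 172, 177, 188]

Fragment lengths:
  [0,6): 6 bp
  [6,14): 8 bp
  [14,21): 7 bp
  [21,32): 11 bp
  [32,36): 4 bp
  [36,42): 6 bp
  [42,55): 13 bp
  [55,62): 7 bp
  [62,69): 7 bp
  [69,84): 15 bp
  [84,90): 6 bp
  [90,97): 7 bp
  [97,112): 15 bp
  [112,124): 12 bp
  [124,130): 6 bp
  [130,136): 6 bp
  [136,143): 7 bp
  [143,148): 5 bp
  [148,154): 6 bp
  [154,167): 13 bp
  [167,172): 5 bp
  [172,177): 5 bp
  [177,188): 11 bp
  [188,195): 7 bp

[4,5,5,5,6,6,6,6,6,6,7,7,7,7,7,7,8,11,11,12,13,13,15,15]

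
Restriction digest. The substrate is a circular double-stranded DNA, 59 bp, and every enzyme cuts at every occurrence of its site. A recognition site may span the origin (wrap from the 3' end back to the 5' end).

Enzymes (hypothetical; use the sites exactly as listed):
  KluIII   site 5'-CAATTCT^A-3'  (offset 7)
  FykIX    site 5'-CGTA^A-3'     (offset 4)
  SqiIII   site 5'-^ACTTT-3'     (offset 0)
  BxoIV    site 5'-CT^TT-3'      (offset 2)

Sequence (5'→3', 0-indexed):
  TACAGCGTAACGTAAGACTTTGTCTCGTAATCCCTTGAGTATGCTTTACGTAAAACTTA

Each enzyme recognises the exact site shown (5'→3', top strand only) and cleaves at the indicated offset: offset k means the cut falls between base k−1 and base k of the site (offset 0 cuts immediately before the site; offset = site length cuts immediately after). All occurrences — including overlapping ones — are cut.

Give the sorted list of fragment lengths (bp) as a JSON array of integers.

Per-enzyme occurrences:
  KluIII (CAATTCTA, off=7): no sites
  FykIX (CGTAA, off=4): starts [5, 10, 25, 48] → cuts [9, 14, 29, 52]
  SqiIII (ACTTT, off=0): starts [16] → cuts [16]
  BxoIV (CTTT, off=2): starts [17, 43] → cuts [19, 45]

Pooled cuts: [9, 14, 16, 19, 29, 45, 52]

Fragment lengths:
  9→14: 5 bp
  14→16: 2 bp
  16→19: 3 bp
  19→29: 10 bp
  29→45: 16 bp
  45→52: 7 bp
  52→9 (wrap): 59-52+9 = 16 bp

[2,3,5,7,10,16,16]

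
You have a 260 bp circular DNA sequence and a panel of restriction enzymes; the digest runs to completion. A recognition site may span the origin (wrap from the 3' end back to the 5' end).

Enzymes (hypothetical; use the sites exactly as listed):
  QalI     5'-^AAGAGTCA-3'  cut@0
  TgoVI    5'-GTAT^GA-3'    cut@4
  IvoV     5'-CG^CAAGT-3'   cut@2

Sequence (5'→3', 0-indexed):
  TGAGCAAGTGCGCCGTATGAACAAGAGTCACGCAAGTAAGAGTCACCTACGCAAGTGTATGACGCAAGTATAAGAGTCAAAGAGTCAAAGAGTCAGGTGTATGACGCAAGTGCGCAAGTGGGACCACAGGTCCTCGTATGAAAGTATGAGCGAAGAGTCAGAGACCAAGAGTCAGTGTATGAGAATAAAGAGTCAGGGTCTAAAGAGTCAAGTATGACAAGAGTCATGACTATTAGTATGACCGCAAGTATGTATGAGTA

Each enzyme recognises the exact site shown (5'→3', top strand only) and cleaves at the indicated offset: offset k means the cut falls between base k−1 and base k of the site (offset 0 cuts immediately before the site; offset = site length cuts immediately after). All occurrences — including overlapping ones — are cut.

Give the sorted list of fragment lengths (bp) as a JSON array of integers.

[3,4,4,4,5,5,5,6,7,7,8,8,8,8,9,10,11,13,14,14,14,15,15,17,21,25]

Site scan:
  QalI (AAGAGTCA, off=0): starts [22, 37, 71, 79, 87, 152, 166, 187, 202, 218] → cuts [22, 37, 71, 79, 87, 152, 166, 187, 202, 218]
  TgoVI (GTATGA, off=4): starts [14, 56, 98, 135, 143, 176, 211, 235, 251, 257] → cuts [1, 18, 60, 102, 139, 147, 180, 215, 239, 255]
  IvoV (CGCAAGT, off=2): starts [30, 49, 62, 104, 112, 242] → cuts [32, 51, 64, 106, 114, 244]

All cut coordinates (distinct, sorted): [1, 18, 22, 32, 37, 51, 60, 64, 71, 79, 87, 102, 106, 114, 139, 147, 152, 166, 180, 187, 202, 215, 218, 239, 244, 255]

Fragments:
  1→18: 17 bp
  18→22: 4 bp
  22→32: 10 bp
  32→37: 5 bp
  37→51: 14 bp
  51→60: 9 bp
  60→64: 4 bp
  64→71: 7 bp
  71→79: 8 bp
  79→87: 8 bp
  87→102: 15 bp
  102→106: 4 bp
  106→114: 8 bp
  114→139: 25 bp
  139→147: 8 bp
  147→152: 5 bp
  152→166: 14 bp
  166→180: 14 bp
  180→187: 7 bp
  187→202: 15 bp
  202→215: 13 bp
  215→218: 3 bp
  218→239: 21 bp
  239→244: 5 bp
  244→255: 11 bp
  255→1 (wrap): 260-255+1 = 6 bp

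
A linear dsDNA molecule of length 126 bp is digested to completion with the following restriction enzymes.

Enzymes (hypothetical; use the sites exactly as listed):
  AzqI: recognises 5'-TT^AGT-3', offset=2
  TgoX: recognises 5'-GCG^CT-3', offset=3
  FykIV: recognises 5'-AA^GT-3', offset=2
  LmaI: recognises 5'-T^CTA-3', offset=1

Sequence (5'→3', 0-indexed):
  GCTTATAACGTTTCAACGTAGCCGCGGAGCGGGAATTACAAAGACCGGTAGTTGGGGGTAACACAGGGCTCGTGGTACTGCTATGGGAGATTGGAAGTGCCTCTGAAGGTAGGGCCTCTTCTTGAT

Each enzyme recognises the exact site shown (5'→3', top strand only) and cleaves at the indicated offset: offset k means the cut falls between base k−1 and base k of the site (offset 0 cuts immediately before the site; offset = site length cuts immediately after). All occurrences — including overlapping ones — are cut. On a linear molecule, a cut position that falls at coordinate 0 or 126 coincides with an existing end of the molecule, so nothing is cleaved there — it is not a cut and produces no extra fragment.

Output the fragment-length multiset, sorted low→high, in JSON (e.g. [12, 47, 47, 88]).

Per-enzyme occurrences:
  AzqI (TTAGT, off=2): no sites
  TgoX (GCGCT, off=3): no sites
  FykIV (AAGT, off=2): starts [94] → cuts [96]
  LmaI (TCTA, off=1): no sites

All cut coordinates (distinct, sorted): [96]

Fragments:
  [0,96): 96 bp
  [96,126): 30 bp

[30,96]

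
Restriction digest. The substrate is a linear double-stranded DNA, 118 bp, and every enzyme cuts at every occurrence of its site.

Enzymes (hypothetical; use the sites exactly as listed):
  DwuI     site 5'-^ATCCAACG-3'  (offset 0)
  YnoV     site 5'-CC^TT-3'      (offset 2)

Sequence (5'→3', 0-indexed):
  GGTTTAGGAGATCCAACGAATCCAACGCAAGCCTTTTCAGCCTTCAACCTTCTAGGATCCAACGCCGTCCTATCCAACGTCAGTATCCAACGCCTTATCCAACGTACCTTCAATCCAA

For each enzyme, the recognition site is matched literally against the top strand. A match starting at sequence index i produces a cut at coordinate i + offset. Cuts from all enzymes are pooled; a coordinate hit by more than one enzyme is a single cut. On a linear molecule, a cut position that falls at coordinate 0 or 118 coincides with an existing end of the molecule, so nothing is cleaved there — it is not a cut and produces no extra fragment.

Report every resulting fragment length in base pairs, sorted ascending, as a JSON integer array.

Per-enzyme occurrences:
  DwuI ATCCAACG/0: at [10, 19, 56, 71, 84, 96] ⇒ [10, 19, 56, 71, 84, 96]
  YnoV CCTT/2: at [31, 40, 47, 92, 106] ⇒ [33, 42, 49, 94, 108]

All cut coordinates (distinct, sorted): [10, 19, 33, 42, 49, 56, 71, 84, 94, 96, 108]

Fragments:
  [0,10): 10 bp
  [10,19): 9 bp
  [19,33): 14 bp
  [33,42): 9 bp
  [42,49): 7 bp
  [49,56): 7 bp
  [56,71): 15 bp
  [71,84): 13 bp
  [84,94): 10 bp
  [94,96): 2 bp
  [96,108): 12 bp
  [108,118): 10 bp

[2,7,7,9,9,10,10,10,12,13,14,15]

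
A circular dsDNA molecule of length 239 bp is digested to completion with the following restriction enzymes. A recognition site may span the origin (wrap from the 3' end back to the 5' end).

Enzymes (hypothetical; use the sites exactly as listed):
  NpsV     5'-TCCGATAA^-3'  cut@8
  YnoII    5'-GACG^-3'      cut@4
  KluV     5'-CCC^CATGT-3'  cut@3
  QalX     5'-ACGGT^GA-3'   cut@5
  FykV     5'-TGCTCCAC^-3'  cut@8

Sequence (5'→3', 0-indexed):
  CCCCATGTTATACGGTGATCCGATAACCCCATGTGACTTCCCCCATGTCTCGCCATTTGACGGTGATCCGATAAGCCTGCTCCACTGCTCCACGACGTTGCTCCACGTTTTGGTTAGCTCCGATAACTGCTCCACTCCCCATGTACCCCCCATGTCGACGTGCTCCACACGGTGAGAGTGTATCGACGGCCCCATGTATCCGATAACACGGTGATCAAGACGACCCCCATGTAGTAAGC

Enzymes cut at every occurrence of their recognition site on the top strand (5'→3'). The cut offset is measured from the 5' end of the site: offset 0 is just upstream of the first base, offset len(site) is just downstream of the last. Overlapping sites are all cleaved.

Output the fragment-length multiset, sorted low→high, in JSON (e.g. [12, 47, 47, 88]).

Scan for sites:
  NpsV (TCCGATAA, off=8): starts [18, 66, 118, 198] → cuts [26, 74, 126, 206]
  YnoII (GACG, off=4): starts [58, 93, 156, 184, 218] → cuts [62, 97, 160, 188, 222]
  KluV (CCCCATGT, off=3): starts [0, 26, 40, 136, 147, 189, 224] → cuts [3, 29, 43, 139, 150, 192, 227]
  QalX (ACGGTGA, off=5): starts [11, 59, 168, 207] → cuts [16, 64, 173, 212]
  FykV (TGCTCCAC, off=8): starts [77, 85, 98, 127, 160] → cuts [85, 93, 106, 135, 168]

Pooled cuts: [3, 16, 26, 29, 43, 62, 64, 74, 85, 93, 97, 106, 126, 135, 139, 150, 160, 168, 173, 188, 192, 206, 212, 222, 227]

Fragments:
  3→16: 13 bp
  16→26: 10 bp
  26→29: 3 bp
  29→43: 14 bp
  43→62: 19 bp
  62→64: 2 bp
  64→74: 10 bp
  74→85: 11 bp
  85→93: 8 bp
  93→97: 4 bp
  97→106: 9 bp
  106→126: 20 bp
  126→135: 9 bp
  135→139: 4 bp
  139→150: 11 bp
  150→160: 10 bp
  160→168: 8 bp
  168→173: 5 bp
  173→188: 15 bp
  188→192: 4 bp
  192→206: 14 bp
  206→212: 6 bp
  212→222: 10 bp
  222→227: 5 bp
  227→3 (wrap): 239-227+3 = 15 bp

[2,3,4,4,4,5,5,6,8,8,9,9,10,10,10,10,11,11,13,14,14,15,15,19,20]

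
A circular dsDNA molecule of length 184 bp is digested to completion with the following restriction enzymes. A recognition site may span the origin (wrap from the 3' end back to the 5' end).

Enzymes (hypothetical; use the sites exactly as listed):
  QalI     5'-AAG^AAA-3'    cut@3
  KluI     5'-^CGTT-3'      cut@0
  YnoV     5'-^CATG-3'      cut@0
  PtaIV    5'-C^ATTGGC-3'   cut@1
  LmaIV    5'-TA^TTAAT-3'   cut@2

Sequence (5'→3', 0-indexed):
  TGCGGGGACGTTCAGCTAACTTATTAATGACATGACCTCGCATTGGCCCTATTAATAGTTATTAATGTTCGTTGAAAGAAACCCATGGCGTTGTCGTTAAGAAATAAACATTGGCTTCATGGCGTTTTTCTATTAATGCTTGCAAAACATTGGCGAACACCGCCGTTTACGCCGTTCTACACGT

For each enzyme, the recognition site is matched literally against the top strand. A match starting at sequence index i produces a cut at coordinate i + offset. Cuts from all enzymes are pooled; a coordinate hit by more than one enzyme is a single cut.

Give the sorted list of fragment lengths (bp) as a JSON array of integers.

Site scan:
  QalI (AAGAAA, off=3): starts [75, 98] → cuts [78, 101]
  KluI (CGTT, off=0): starts [8, 69, 88, 94, 122, 163, 172, 181] → cuts [8, 69, 88, 94, 122, 163, 172, 181]
  YnoV (CATG, off=0): starts [30, 83, 117] → cuts [30, 83, 117]
  PtaIV (CATTGGC, off=1): starts [40, 108, 147] → cuts [41, 109, 148]
  LmaIV (TATTAAT, off=2): starts [21, 49, 59, 130] → cuts [23, 51, 61, 132]

Pooled cuts: [8, 23, 30, 41, 51, 61, 69, 78, 83, 88, 94, 101, 109, 117, 122, 132, 148, 163, 172, 181]

Fragments:
  8→23: 15 bp
  23→30: 7 bp
  30→41: 11 bp
  41→51: 10 bp
  51→61: 10 bp
  61→69: 8 bp
  69→78: 9 bp
  78→83: 5 bp
  83→88: 5 bp
  88→94: 6 bp
  94→101: 7 bp
  101→109: 8 bp
  109→117: 8 bp
  117→122: 5 bp
  122→132: 10 bp
  132→148: 16 bp
  148→163: 15 bp
  163→172: 9 bp
  172→181: 9 bp
  181→8 (wrap): 184-181+8 = 11 bp

[5,5,5,6,7,7,8,8,8,9,9,9,10,10,10,11,11,15,15,16]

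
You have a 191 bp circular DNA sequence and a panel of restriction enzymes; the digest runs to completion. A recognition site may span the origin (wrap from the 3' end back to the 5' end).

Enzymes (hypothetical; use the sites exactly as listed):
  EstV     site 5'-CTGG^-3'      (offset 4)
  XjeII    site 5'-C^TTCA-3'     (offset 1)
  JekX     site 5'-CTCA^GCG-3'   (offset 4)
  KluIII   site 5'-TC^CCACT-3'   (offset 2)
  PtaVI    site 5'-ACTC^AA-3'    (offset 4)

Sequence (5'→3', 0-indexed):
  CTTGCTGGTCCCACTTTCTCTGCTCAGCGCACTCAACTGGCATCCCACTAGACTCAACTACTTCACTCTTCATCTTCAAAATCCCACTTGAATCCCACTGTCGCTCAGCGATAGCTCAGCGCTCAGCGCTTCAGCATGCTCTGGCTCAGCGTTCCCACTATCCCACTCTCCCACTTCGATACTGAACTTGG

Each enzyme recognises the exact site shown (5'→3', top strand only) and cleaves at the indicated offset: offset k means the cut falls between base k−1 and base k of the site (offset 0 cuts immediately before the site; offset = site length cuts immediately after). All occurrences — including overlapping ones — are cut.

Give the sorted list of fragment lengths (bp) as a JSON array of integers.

Per-enzyme occurrences:
  EstV (CTGG, off=4): starts [4, 36, 140] → cuts [8, 40, 144]
  XjeII (CTTCA, off=1): starts [60, 67, 73, 128] → cuts [61, 68, 74, 129]
  JekX (CTCAGCG, off=4): starts [22, 103, 114, 121, 144] → cuts [26, 107, 118, 125, 148]
  KluIII (TCCCACT, off=2): starts [8, 42, 81, 92, 152, 160, 168] → cuts [10, 44, 83, 94, 154, 162, 170]
  PtaVI (ACTCAA, off=4): starts [30, 51] → cuts [34, 55]

All cut coordinates (distinct, sorted): [8, 10, 26, 34, 40, 44, 55, 61, 68, 74, 83, 94, 107, 118, 125, 129, 144, 148, 154, 162, 170]

Fragments:
  8→10: 2 bp
  10→26: 16 bp
  26→34: 8 bp
  34→40: 6 bp
  40→44: 4 bp
  44→55: 11 bp
  55→61: 6 bp
  61→68: 7 bp
  68→74: 6 bp
  74→83: 9 bp
  83→94: 11 bp
  94→107: 13 bp
  107→118: 11 bp
  118→125: 7 bp
  125→129: 4 bp
  129→144: 15 bp
  144→148: 4 bp
  148→154: 6 bp
  154→162: 8 bp
  162→170: 8 bp
  170→8 (wrap): 191-170+8 = 29 bp

[2,4,4,4,6,6,6,6,7,7,8,8,8,9,11,11,11,13,15,16,29]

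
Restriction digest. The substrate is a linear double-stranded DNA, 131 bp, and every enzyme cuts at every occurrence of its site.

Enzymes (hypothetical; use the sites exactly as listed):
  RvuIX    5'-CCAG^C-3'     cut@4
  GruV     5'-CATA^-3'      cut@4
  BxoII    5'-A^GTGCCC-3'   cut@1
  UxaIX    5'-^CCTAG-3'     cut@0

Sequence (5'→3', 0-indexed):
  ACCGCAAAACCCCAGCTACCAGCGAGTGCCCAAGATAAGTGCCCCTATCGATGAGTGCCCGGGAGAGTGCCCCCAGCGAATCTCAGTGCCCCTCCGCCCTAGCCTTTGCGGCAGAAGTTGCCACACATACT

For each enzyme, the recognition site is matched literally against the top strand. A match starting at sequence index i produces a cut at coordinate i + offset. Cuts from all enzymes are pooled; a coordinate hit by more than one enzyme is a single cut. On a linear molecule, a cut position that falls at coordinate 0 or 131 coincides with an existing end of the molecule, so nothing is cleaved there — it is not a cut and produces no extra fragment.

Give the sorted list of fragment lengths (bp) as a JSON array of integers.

[2,3,7,9,10,12,12,13,15,16,32]

Per-enzyme occurrences:
  RvuIX CCAGC/4: at [11, 18, 72] ⇒ [15, 22, 76]
  GruV CATA/4: at [125] ⇒ [129]
  BxoII AGTGCCC/1: at [24, 37, 53, 65, 84] ⇒ [25, 38, 54, 66, 85]
  UxaIX CCTAG/0: at [97] ⇒ [97]

All cut coordinates (distinct, sorted): [15, 22, 25, 38, 54, 66, 76, 85, 97, 129]

Fragments:
  [0,15): 15 bp
  [15,22): 7 bp
  [22,25): 3 bp
  [25,38): 13 bp
  [38,54): 16 bp
  [54,66): 12 bp
  [66,76): 10 bp
  [76,85): 9 bp
  [85,97): 12 bp
  [97,129): 32 bp
  [129,131): 2 bp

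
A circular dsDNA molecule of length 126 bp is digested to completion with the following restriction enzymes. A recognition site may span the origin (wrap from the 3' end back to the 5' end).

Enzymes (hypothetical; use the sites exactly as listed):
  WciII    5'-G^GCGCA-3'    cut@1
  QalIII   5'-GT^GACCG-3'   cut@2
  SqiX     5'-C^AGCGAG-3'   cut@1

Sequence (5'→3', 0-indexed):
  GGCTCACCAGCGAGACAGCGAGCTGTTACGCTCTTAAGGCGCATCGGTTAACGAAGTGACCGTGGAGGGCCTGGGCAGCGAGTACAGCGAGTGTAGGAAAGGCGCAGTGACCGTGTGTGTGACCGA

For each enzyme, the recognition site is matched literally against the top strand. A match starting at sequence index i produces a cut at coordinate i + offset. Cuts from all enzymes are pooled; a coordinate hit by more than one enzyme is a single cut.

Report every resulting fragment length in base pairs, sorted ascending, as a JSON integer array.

[7,8,9,12,14,16,19,19,22]

Scan for sites:
  WciII GGCGCA/1: at [37, 100] ⇒ [38, 101]
  QalIII GTGACCG/2: at [55, 106, 118] ⇒ [57, 108, 120]
  SqiX CAGCGAG/1: at [7, 15, 75, 84] ⇒ [8, 16, 76, 85]

Pooled cuts: [8, 16, 38, 57, 76, 85, 101, 108, 120]

Fragments:
  8→16: 8 bp
  16→38: 22 bp
  38→57: 19 bp
  57→76: 19 bp
  76→85: 9 bp
  85→101: 16 bp
  101→108: 7 bp
  108→120: 12 bp
  120→8 (wrap): 126-120+8 = 14 bp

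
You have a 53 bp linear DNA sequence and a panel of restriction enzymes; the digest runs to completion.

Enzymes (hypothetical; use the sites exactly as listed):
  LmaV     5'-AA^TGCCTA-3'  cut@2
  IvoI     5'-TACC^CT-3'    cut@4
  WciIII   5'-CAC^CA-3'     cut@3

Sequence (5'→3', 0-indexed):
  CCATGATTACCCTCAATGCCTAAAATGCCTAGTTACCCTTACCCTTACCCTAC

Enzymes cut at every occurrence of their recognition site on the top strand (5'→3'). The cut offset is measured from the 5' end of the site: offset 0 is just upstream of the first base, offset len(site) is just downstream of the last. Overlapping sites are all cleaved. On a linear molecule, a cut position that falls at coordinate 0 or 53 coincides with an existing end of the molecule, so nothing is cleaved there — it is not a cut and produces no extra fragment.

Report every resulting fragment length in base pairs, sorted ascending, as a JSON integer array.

Site scan:
  LmaV (AATGCCTA, off=2): starts [14, 23] → cuts [16, 25]
  IvoI (TACCCT, off=4): starts [7, 33, 39, 45] → cuts [11, 37, 43, 49]
  WciIII (CACCA, off=3): no sites

Pooled cuts: [11, 16, 25, 37, 43, 49]

Fragments:
  [0,11): 11 bp
  [11,16): 5 bp
  [16,25): 9 bp
  [25,37): 12 bp
  [37,43): 6 bp
  [43,49): 6 bp
  [49,53): 4 bp

[4,5,6,6,9,11,12]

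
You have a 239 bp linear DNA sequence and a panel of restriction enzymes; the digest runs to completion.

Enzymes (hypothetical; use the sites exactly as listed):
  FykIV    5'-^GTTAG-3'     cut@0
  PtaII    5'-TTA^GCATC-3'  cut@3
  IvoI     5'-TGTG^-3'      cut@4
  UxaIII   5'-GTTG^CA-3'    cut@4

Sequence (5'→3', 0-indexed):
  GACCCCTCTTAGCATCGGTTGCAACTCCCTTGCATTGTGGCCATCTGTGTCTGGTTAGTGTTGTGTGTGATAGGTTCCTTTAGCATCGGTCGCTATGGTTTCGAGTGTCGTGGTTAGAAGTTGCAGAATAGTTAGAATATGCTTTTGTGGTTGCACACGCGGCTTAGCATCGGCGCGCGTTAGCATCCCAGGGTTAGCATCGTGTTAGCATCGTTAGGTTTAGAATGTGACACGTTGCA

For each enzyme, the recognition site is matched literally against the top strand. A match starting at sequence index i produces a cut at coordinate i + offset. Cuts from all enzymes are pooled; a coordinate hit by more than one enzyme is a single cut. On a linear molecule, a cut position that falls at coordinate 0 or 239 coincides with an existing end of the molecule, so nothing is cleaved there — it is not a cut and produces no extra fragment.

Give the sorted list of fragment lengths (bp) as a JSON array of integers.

[2,2,2,4,4,4,4,4,5,7,7,8,10,10,10,11,11,12,12,13,13,17,18,19,30]

Scan for sites:
  FykIV (GTTAG, off=0): starts [53, 112, 130, 178, 192, 203, 212] → cuts [53, 112, 130, 178, 192, 203, 212]
  PtaII (TTAGCATC, off=3): starts [8, 79, 163, 179, 193, 204] → cuts [11, 82, 166, 182, 196, 207]
  IvoI (TGTG, off=4): starts [35, 45, 61, 63, 65, 145, 225] → cuts [39, 49, 65, 67, 69, 149, 229]
  UxaIII (GTTGCA, off=4): starts [17, 119, 149, 233] → cuts [21, 123, 153, 237]

All cut coordinates (distinct, sorted): [11, 21, 39, 49, 53, 65, 67, 69, 82, 112, 123, 130, 149, 153, 166, 178, 182, 192, 196, 203, 207, 212, 229, 237]

Fragment lengths:
  [0,11): 11 bp
  [11,21): 10 bp
  [21,39): 18 bp
  [39,49): 10 bp
  [49,53): 4 bp
  [53,65): 12 bp
  [65,67): 2 bp
  [67,69): 2 bp
  [69,82): 13 bp
  [82,112): 30 bp
  [112,123): 11 bp
  [123,130): 7 bp
  [130,149): 19 bp
  [149,153): 4 bp
  [153,166): 13 bp
  [166,178): 12 bp
  [178,182): 4 bp
  [182,192): 10 bp
  [192,196): 4 bp
  [196,203): 7 bp
  [203,207): 4 bp
  [207,212): 5 bp
  [212,229): 17 bp
  [229,237): 8 bp
  [237,239): 2 bp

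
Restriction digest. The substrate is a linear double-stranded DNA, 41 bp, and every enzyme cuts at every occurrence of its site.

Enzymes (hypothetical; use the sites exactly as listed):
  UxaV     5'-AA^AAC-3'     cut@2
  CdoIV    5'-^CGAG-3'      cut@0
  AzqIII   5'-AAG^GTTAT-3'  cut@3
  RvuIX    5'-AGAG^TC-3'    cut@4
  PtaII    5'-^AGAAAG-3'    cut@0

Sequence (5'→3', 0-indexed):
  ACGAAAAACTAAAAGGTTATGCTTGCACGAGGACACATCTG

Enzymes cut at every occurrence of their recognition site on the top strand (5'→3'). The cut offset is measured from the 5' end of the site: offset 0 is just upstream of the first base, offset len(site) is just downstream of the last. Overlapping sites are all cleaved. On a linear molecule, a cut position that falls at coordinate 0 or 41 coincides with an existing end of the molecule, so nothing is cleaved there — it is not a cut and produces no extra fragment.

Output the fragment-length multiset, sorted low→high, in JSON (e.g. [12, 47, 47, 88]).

[6,9,12,14]

Site scan:
  UxaV AAAAC/2: at [4] ⇒ [6]
  CdoIV CGAG/0: at [27] ⇒ [27]
  AzqIII AAGGTTAT/3: at [12] ⇒ [15]
  RvuIX (AGAGTC, off=4): no sites
  PtaII (AGAAAG, off=0): no sites

Pooled cuts: [6, 15, 27]

Fragment lengths:
  [0,6): 6 bp
  [6,15): 9 bp
  [15,27): 12 bp
  [27,41): 14 bp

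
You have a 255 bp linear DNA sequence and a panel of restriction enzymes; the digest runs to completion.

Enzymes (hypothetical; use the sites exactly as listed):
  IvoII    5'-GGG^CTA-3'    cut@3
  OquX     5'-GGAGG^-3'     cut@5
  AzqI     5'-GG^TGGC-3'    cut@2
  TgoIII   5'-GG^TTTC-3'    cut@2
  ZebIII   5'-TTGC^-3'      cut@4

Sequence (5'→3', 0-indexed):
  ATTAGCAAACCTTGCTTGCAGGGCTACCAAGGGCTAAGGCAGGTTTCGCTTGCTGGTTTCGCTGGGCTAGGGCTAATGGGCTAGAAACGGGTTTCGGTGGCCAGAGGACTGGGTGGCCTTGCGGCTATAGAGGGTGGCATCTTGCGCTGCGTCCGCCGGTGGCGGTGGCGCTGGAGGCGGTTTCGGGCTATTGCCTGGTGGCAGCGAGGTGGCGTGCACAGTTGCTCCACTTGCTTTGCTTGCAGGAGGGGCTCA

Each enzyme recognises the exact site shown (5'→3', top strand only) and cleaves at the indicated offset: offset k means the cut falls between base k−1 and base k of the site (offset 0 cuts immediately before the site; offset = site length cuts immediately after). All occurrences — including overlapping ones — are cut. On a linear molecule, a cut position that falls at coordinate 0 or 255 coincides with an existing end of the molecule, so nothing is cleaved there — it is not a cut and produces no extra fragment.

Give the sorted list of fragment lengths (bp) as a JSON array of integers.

[3,3,4,4,4,4,5,6,6,6,6,6,7,7,8,9,9,10,10,10,10,11,11,11,12,12,14,15,16,16]

Per-enzyme occurrences:
  IvoII GGGCTA/3: at [20, 30, 63, 69, 77, 184] ⇒ [23, 33, 66, 72, 80, 187]
  OquX GGAGG/5: at [172, 244] ⇒ [177, 249]
  AzqI GGTGGC/2: at [95, 111, 132, 157, 163, 196, 207] ⇒ [97, 113, 134, 159, 165, 198, 209]
  TgoIII GGTTTC/2: at [41, 54, 89, 178] ⇒ [43, 56, 91, 180]
  ZebIII TTGC/4: at [11, 15, 49, 118, 141, 190, 221, 230, 235, 239] ⇒ [15, 19, 53, 122, 145, 194, 225, 234, 239, 243]

Pooled cuts: [15, 19, 23, 33, 43, 53, 56, 66, 72, 80, 91, 97, 113, 122, 134, 145, 159, 165, 177, 180, 187, 194, 198, 209, 225, 234, 239, 243, 249]

Fragment lengths:
  [0,15): 15 bp
  [15,19): 4 bp
  [19,23): 4 bp
  [23,33): 10 bp
  [33,43): 10 bp
  [43,53): 10 bp
  [53,56): 3 bp
  [56,66): 10 bp
  [66,72): 6 bp
  [72,80): 8 bp
  [80,91): 11 bp
  [91,97): 6 bp
  [97,113): 16 bp
  [113,122): 9 bp
  [122,134): 12 bp
  [134,145): 11 bp
  [145,159): 14 bp
  [159,165): 6 bp
  [165,177): 12 bp
  [177,180): 3 bp
  [180,187): 7 bp
  [187,194): 7 bp
  [194,198): 4 bp
  [198,209): 11 bp
  [209,225): 16 bp
  [225,234): 9 bp
  [234,239): 5 bp
  [239,243): 4 bp
  [243,249): 6 bp
  [249,255): 6 bp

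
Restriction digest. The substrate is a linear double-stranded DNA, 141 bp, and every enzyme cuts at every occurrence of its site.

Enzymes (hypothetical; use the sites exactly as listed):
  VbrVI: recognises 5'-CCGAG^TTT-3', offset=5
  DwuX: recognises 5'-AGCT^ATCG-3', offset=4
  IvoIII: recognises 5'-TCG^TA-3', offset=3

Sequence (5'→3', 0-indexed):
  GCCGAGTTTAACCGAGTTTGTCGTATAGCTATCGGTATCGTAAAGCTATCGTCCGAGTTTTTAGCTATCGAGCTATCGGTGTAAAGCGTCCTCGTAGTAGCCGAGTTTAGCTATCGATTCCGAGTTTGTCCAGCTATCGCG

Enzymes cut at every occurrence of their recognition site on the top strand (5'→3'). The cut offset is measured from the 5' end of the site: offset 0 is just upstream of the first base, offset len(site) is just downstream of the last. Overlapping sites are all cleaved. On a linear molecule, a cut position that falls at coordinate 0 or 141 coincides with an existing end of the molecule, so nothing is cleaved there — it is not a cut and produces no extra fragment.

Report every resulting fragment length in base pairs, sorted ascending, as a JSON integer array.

Scan for sites:
  VbrVI (CCGAGTTT, off=5): starts [1, 11, 52, 100, 119] → cuts [6, 16, 57, 105, 124]
  DwuX (AGCTATCG, off=4): starts [26, 43, 62, 70, 108, 131] → cuts [30, 47, 66, 74, 112, 135]
  IvoIII (TCGTA, off=3): starts [20, 37, 91] → cuts [23, 40, 94]

Pooled cuts: [6, 16, 23, 30, 40, 47, 57, 66, 74, 94, 105, 112, 124, 135]

Fragments:
  [0,6): 6 bp
  [6,16): 10 bp
  [16,23): 7 bp
  [23,30): 7 bp
  [30,40): 10 bp
  [40,47): 7 bp
  [47,57): 10 bp
  [57,66): 9 bp
  [66,74): 8 bp
  [74,94): 20 bp
  [94,105): 11 bp
  [105,112): 7 bp
  [112,124): 12 bp
  [124,135): 11 bp
  [135,141): 6 bp

[6,6,7,7,7,7,8,9,10,10,10,11,11,12,20]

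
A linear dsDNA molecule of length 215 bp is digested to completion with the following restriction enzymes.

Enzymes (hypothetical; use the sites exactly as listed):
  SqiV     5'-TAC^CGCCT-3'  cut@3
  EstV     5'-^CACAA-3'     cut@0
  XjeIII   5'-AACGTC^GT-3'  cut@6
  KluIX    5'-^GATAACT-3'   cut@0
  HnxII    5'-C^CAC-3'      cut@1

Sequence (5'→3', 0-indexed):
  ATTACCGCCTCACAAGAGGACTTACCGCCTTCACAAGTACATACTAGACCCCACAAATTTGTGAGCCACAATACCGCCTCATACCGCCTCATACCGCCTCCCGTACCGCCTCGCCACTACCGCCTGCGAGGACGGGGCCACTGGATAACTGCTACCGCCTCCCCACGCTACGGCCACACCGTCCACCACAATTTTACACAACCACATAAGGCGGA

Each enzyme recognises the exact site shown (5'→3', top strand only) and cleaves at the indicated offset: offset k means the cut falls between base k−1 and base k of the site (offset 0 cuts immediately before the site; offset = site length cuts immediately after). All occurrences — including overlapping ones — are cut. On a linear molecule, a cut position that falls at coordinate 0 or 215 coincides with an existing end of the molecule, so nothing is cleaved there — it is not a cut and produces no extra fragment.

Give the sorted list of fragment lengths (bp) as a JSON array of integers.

Site scan:
  SqiV TACCGCCT/3: at [2, 22, 71, 81, 91, 103, 117, 152] ⇒ [5, 25, 74, 84, 94, 106, 120, 155]
  EstV CACAA/0: at [10, 31, 51, 66, 186, 196] ⇒ [10, 31, 51, 66, 186, 196]
  XjeIII (AACGTCGT, off=6): no sites
  KluIX GATAACT/0: at [143] ⇒ [143]
  HnxII CCAC/1: at [50, 65, 113, 137, 162, 173, 182, 185, 201] ⇒ [51, 66, 114, 138, 163, 174, 183, 186, 202]

All cut coordinates (distinct, sorted): [5, 10, 25, 31, 51, 66, 74, 84, 94, 106, 114, 120, 138, 143, 155, 163, 174, 183, 186, 196, 202]

Fragment lengths:
  [0,5): 5 bp
  [5,10): 5 bp
  [10,25): 15 bp
  [25,31): 6 bp
  [31,51): 20 bp
  [51,66): 15 bp
  [66,74): 8 bp
  [74,84): 10 bp
  [84,94): 10 bp
  [94,106): 12 bp
  [106,114): 8 bp
  [114,120): 6 bp
  [120,138): 18 bp
  [138,143): 5 bp
  [143,155): 12 bp
  [155,163): 8 bp
  [163,174): 11 bp
  [174,183): 9 bp
  [183,186): 3 bp
  [186,196): 10 bp
  [196,202): 6 bp
  [202,215): 13 bp

[3,5,5,5,6,6,6,8,8,8,9,10,10,10,11,12,12,13,15,15,18,20]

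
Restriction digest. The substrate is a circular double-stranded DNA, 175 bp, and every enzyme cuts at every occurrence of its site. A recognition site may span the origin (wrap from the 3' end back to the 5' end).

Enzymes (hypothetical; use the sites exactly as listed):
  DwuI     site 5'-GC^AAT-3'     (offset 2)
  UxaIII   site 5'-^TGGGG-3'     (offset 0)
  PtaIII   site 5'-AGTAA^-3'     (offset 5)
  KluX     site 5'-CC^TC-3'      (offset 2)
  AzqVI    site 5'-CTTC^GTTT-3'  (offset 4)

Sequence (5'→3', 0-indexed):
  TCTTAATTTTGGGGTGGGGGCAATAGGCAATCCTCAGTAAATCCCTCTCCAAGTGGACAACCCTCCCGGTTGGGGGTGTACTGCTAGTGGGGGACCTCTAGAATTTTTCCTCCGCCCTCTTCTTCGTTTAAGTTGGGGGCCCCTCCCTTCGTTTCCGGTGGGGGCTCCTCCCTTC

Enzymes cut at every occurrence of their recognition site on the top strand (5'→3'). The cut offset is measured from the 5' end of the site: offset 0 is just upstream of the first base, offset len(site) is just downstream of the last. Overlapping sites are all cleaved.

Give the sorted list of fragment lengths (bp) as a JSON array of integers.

[5,5,5,7,7,7,7,7,7,8,8,8,9,10,10,14,16,17,18]

Scan for sites:
  DwuI (GCAAT, off=2): starts [19, 26] → cuts [21, 28]
  UxaIII (TGGGG, off=0): starts [9, 14, 70, 87, 133, 158] → cuts [9, 14, 70, 87, 133, 158]
  PtaIII (AGTAA, off=5): starts [35] → cuts [40]
  KluX (CCTC, off=2): starts [31, 43, 61, 94, 108, 115, 141, 166] → cuts [33, 45, 63, 96, 110, 117, 143, 168]
  AzqVI (CTTCGTTT, off=4): starts [121, 146] → cuts [125, 150]

Pooled cuts: [9, 14, 21, 28, 33, 40, 45, 63, 70, 87, 96, 110, 117, 125, 133, 143, 150, 158, 168]

Fragment lengths:
  9→14: 5 bp
  14→21: 7 bp
  21→28: 7 bp
  28→33: 5 bp
  33→40: 7 bp
  40→45: 5 bp
  45→63: 18 bp
  63→70: 7 bp
  70→87: 17 bp
  87→96: 9 bp
  96→110: 14 bp
  110→117: 7 bp
  117→125: 8 bp
  125→133: 8 bp
  133→143: 10 bp
  143→150: 7 bp
  150→158: 8 bp
  158→168: 10 bp
  168→9 (wrap): 175-168+9 = 16 bp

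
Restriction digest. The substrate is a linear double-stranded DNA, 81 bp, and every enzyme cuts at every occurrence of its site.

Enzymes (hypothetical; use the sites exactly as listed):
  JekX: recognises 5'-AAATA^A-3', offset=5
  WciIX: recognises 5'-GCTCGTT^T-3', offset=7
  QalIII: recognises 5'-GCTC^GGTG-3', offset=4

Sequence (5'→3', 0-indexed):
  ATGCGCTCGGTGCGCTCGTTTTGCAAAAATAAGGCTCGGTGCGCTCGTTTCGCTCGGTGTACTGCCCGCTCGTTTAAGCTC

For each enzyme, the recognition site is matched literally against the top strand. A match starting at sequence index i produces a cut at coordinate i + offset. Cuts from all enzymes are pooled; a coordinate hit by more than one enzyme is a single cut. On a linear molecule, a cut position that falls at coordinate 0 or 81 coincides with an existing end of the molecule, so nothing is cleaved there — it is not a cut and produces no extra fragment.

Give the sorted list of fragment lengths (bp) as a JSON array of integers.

[6,6,7,8,11,12,12,19]

Per-enzyme occurrences:
  JekX (AAATAA, off=5): starts [26] → cuts [31]
  WciIX (GCTCGTTT, off=7): starts [13, 42, 67] → cuts [20, 49, 74]
  QalIII (GCTCGGTG, off=4): starts [4, 33, 51] → cuts [8, 37, 55]

All cut coordinates (distinct, sorted): [8, 20, 31, 37, 49, 55, 74]

Fragments:
  [0,8): 8 bp
  [8,20): 12 bp
  [20,31): 11 bp
  [31,37): 6 bp
  [37,49): 12 bp
  [49,55): 6 bp
  [55,74): 19 bp
  [74,81): 7 bp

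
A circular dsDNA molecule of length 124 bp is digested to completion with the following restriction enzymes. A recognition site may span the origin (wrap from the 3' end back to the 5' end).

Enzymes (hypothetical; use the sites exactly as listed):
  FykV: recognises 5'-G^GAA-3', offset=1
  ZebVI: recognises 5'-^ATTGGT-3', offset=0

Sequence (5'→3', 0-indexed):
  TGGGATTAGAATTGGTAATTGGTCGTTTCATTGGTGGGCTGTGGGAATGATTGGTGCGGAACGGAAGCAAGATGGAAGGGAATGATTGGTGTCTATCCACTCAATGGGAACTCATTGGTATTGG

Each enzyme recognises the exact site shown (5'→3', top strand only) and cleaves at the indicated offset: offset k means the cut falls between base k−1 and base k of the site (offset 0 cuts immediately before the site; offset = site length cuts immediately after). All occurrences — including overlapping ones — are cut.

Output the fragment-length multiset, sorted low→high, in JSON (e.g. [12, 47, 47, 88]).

[5,5,5,5,6,6,7,9,11,12,15,15,23]

Per-enzyme occurrences:
  FykV GGAA/1: at [43, 57, 62, 73, 78, 106] ⇒ [44, 58, 63, 74, 79, 107]
  ZebVI ATTGGT/0: at [10, 17, 29, 49, 84, 113, 119] ⇒ [10, 17, 29, 49, 84, 113, 119]

Pooled cuts: [10, 17, 29, 44, 49, 58, 63, 74, 79, 84, 107, 113, 119]

Fragment lengths:
  10→17: 7 bp
  17→29: 12 bp
  29→44: 15 bp
  44→49: 5 bp
  49→58: 9 bp
  58→63: 5 bp
  63→74: 11 bp
  74→79: 5 bp
  79→84: 5 bp
  84→107: 23 bp
  107→113: 6 bp
  113→119: 6 bp
  119→10 (wrap): 124-119+10 = 15 bp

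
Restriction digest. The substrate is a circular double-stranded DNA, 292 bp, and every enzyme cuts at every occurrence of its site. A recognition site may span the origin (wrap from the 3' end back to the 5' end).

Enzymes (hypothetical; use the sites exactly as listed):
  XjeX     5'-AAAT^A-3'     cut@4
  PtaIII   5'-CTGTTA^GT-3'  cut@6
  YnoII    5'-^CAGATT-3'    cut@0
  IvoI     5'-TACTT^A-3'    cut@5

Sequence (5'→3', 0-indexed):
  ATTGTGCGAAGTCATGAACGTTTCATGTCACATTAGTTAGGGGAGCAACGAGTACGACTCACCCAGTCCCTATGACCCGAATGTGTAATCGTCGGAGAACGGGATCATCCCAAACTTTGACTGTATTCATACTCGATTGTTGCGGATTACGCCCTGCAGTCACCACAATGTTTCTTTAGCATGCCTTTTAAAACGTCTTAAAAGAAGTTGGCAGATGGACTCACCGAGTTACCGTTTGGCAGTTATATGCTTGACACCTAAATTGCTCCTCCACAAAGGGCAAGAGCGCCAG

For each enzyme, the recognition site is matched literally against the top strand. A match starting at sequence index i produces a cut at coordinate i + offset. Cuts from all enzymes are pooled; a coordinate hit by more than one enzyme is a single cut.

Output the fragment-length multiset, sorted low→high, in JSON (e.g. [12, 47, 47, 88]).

[292]

Site scan:
  XjeX (AAATA, off=4): no sites
  PtaIII (CTGTTAGT, off=6): no sites
  YnoII CAGATT/0: at [289] ⇒ [289]
  IvoI (TACTTA, off=5): no sites

All cut coordinates (distinct, sorted): [289]

Fragments:
  289→289 (wrap): 292-289+289 = 292 bp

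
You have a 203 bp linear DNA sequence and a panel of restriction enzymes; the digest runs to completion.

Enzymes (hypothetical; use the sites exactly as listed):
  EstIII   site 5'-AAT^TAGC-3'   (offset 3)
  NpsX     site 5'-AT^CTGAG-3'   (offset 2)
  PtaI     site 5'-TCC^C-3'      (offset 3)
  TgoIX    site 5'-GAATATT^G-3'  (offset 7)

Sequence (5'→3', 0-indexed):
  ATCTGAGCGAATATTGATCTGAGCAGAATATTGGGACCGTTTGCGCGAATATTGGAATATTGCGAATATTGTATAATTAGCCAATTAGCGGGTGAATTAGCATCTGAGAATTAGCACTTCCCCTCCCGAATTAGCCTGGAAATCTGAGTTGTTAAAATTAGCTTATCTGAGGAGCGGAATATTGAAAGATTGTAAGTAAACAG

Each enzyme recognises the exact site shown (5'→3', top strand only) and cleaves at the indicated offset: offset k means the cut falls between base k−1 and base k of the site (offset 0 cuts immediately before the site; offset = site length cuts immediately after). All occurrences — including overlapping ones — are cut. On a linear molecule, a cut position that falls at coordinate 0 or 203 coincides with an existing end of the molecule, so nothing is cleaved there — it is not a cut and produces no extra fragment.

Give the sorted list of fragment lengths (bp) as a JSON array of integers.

Site scan:
  EstIII (AATTAGC, off=3): starts [74, 82, 94, 108, 128, 155] → cuts [77, 85, 97, 111, 131, 158]
  NpsX (ATCTGAG, off=2): starts [0, 16, 101, 141, 164] → cuts [2, 18, 103, 143, 166]
  PtaI (TCCC, off=3): starts [118, 123] → cuts [121, 126]
  TgoIX (GAATATTG, off=7): starts [8, 25, 46, 54, 63, 176] → cuts [15, 32, 53, 61, 70, 183]

Pooled cuts: [2, 15, 18, 32, 53, 61, 70, 77, 85, 97, 103, 111, 121, 126, 131, 143, 158, 166, 183]

Fragment lengths:
  [0,2): 2 bp
  [2,15): 13 bp
  [15,18): 3 bp
  [18,32): 14 bp
  [32,53): 21 bp
  [53,61): 8 bp
  [61,70): 9 bp
  [70,77): 7 bp
  [77,85): 8 bp
  [85,97): 12 bp
  [97,103): 6 bp
  [103,111): 8 bp
  [111,121): 10 bp
  [121,126): 5 bp
  [126,131): 5 bp
  [131,143): 12 bp
  [143,158): 15 bp
  [158,166): 8 bp
  [166,183): 17 bp
  [183,203): 20 bp

[2,3,5,5,6,7,8,8,8,8,9,10,12,12,13,14,15,17,20,21]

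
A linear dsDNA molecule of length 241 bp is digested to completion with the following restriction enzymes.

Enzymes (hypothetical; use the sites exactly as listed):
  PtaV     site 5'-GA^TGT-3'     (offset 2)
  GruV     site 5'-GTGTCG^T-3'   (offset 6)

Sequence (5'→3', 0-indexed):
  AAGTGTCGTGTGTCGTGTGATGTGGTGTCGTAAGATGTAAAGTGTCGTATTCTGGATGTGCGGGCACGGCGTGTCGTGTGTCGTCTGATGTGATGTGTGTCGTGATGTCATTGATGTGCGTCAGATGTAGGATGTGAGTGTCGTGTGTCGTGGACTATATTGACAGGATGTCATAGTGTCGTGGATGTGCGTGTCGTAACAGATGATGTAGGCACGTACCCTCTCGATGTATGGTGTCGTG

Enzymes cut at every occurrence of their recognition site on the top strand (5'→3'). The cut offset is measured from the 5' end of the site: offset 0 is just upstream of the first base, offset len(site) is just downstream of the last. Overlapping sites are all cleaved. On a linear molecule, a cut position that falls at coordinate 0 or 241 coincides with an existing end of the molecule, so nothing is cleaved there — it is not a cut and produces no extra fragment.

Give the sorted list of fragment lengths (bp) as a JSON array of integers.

Per-enzyme occurrences:
  PtaV GATGT/2: at [18, 33, 54, 86, 91, 103, 112, 123, 130, 166, 183, 204, 225] ⇒ [20, 35, 56, 88, 93, 105, 114, 125, 132, 168, 185, 206, 227]
  GruV GTGTCGT/6: at [2, 9, 24, 41, 70, 77, 96, 137, 144, 175, 190, 233] ⇒ [8, 15, 30, 47, 76, 83, 102, 143, 150, 181, 196, 239]

Pooled cuts: [8, 15, 20, 30, 35, 47, 56, 76, 83, 88, 93, 102, 105, 114, 125, 132, 143, 150, 168, 181, 185, 196, 206, 227, 239]

Fragments:
  [0,8): 8 bp
  [8,15): 7 bp
  [15,20): 5 bp
  [20,30): 10 bp
  [30,35): 5 bp
  [35,47): 12 bp
  [47,56): 9 bp
  [56,76): 20 bp
  [76,83): 7 bp
  [83,88): 5 bp
  [88,93): 5 bp
  [93,102): 9 bp
  [102,105): 3 bp
  [105,114): 9 bp
  [114,125): 11 bp
  [125,132): 7 bp
  [132,143): 11 bp
  [143,150): 7 bp
  [150,168): 18 bp
  [168,181): 13 bp
  [181,185): 4 bp
  [185,196): 11 bp
  [196,206): 10 bp
  [206,227): 21 bp
  [227,239): 12 bp
  [239,241): 2 bp

[2,3,4,5,5,5,5,7,7,7,7,8,9,9,9,10,10,11,11,11,12,12,13,18,20,21]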